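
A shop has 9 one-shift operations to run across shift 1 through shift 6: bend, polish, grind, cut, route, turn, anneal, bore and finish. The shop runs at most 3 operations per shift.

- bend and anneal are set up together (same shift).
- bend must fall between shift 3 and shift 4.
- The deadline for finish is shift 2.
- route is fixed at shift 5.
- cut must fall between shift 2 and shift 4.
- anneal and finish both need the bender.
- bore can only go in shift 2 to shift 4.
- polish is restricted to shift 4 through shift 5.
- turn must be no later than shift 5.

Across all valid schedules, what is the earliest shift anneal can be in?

shift 3

Anneal must be in the same shift as bend, which can't be before shift 3, so anneal is at least shift 3; anneal must be in the same shift as bend, which can't be after shift 4, so anneal is at most shift 4.
anneal at shift 3 is achievable: grind -> shift 1; turn -> shift 1; anneal -> shift 3; bore -> shift 2; finish -> shift 1; bend -> shift 3; route -> shift 5; polish -> shift 4; cut -> shift 2.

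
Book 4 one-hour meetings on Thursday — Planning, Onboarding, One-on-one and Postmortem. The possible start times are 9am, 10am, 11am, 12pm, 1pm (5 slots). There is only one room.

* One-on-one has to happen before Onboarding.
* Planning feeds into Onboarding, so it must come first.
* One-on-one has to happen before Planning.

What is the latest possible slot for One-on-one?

Downstream work caps One-on-one at 11am.
One-on-one at 11am is achievable: One-on-one -> 11am, Onboarding -> 1pm, Planning -> 12pm, Postmortem -> 9am.

11am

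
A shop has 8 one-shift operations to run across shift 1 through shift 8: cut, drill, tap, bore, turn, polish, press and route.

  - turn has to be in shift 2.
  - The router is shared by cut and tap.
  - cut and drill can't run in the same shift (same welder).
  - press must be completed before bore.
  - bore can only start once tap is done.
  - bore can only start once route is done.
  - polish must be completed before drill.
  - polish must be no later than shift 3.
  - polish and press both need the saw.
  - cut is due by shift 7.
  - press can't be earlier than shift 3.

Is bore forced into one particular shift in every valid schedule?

No

bore can be shift 4 (e.g. tap -> shift 2; drill -> shift 2; cut -> shift 1; polish -> shift 1; bore -> shift 4; turn -> shift 2; press -> shift 3; route -> shift 1) or shift 5 (e.g. route in shift 1; bore in shift 5; cut in shift 1; turn in shift 2; polish in shift 1; tap in shift 2; drill in shift 2; press in shift 3).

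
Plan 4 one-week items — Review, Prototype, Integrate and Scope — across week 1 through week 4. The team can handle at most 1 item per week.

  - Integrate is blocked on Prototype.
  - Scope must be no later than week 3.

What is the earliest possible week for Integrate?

week 2

Precedence pushes Integrate to at least week 2.
Integrate at week 2 is achievable: Prototype -> week 1; Review -> week 4; Scope -> week 3; Integrate -> week 2.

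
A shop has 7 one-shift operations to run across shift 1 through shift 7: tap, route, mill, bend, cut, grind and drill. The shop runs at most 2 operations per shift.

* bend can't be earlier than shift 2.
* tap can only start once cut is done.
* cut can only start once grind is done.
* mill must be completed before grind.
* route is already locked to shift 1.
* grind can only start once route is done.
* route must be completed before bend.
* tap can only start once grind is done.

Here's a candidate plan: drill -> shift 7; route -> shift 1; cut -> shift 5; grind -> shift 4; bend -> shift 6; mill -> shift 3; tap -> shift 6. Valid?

Yes, all constraints hold

route is already locked to shift 1 — holds.
tap can only start once cut is done — holds.
route must be completed before bend — holds.
tap can only start once grind is done — holds.
mill must be completed before grind — holds.
cut can only start once grind is done — holds.
grind can only start once route is done — holds.
The shop runs at most 2 operations per shift — holds.
bend can't be earlier than shift 2 — holds.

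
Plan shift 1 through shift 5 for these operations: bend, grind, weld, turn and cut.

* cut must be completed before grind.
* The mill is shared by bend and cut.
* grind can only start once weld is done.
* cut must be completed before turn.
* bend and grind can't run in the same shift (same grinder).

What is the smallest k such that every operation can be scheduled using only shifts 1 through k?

3

The precedence chain requires at least 2 distinct shifts.
Could 2 shifts be enough, i.e. nothing placed later than shift 2? No: turn must come after cut (at shift 1 or later) → {shift 2}; cut must come before turn (at shift 2 or earlier) → {shift 1}; grind must come after cut (at shift 1 or later) → {shift 2}; bend can't share with grind (shift 2) → {shift 1}; cut can't share with bend (shift 1) → nothing is left.
So 2 shifts is not enough.
3 works (last occupied shift: shift 3): for example bend in shift 3, cut in shift 1, grind in shift 2, weld in shift 1, turn in shift 2.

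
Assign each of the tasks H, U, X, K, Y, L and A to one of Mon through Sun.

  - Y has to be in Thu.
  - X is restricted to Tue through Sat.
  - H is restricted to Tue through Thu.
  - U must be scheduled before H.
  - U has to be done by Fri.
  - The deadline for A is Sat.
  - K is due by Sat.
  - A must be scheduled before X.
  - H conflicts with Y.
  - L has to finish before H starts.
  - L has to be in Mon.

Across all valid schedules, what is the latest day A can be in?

Fri

A's own window allows nothing later than Sat; downstream work caps A at Fri.
A at Fri is achievable: X -> Sat; L -> Mon; Y -> Thu; A -> Fri; K -> Mon; H -> Tue; U -> Mon.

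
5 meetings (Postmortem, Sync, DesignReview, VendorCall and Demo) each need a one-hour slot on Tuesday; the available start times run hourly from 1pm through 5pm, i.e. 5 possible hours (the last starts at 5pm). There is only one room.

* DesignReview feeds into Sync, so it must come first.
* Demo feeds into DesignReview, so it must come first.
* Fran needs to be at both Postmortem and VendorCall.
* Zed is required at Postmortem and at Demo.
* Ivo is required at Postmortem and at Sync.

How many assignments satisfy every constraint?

20

Splitting on Postmortem: it can be 1pm (4), 2pm (4), 3pm (4), 4pm (4), 5pm (4). Listing each branch's schedules as (Sync, DesignReview, VendorCall, Demo):
Postmortem=1pm: (4pm,3pm,5pm,2pm) (5pm,3pm,4pm,2pm) (5pm,4pm,2pm,3pm) (5pm,4pm,3pm,2pm) — 4.
Postmortem=2pm: (4pm,3pm,5pm,1pm) (5pm,3pm,4pm,1pm) (5pm,4pm,1pm,3pm) (5pm,4pm,3pm,1pm) — 4.
Postmortem=3pm: (4pm,2pm,5pm,1pm) (5pm,2pm,4pm,1pm) (5pm,4pm,1pm,2pm) (5pm,4pm,2pm,1pm) — 4.
Postmortem=4pm: (3pm,2pm,5pm,1pm) (5pm,2pm,3pm,1pm) (5pm,3pm,1pm,2pm) (5pm,3pm,2pm,1pm) — 4.
Postmortem=5pm: (3pm,2pm,4pm,1pm) (4pm,2pm,3pm,1pm) (4pm,3pm,1pm,2pm) (4pm,3pm,2pm,1pm) — 4.
Summing: 4 + 4 + 4 + 4 + 4 = 20.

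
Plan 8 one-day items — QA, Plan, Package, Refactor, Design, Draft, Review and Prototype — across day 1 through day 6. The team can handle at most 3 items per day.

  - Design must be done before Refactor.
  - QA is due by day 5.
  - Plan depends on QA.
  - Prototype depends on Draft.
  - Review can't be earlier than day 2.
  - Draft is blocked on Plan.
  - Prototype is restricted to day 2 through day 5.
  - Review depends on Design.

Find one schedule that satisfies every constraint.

Plan in day 2, Prototype in day 4, Design in day 1, Package in day 1, QA in day 1, Refactor in day 2, Review in day 2, Draft in day 3

Checking: QA(day 1) before Plan(day 2); Design(day 1) before Review(day 2); Plan(day 2) before Draft(day 3); Draft(day 3) before Prototype(day 4); Design(day 1) before Refactor(day 2); QA=day 1 in [day 1,day 5]; Prototype=day 4 in [day 2,day 5]; Review=day 2 in [day 2,day 6]; max 3 per day (cap 3).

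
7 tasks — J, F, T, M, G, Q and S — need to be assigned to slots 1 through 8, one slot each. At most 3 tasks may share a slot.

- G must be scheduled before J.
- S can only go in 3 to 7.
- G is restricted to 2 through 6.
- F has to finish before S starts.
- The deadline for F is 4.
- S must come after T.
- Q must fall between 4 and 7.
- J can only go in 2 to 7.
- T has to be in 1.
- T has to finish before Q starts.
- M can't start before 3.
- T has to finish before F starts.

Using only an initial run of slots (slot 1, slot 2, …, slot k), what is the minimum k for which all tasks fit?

The precedence chain requires at least 3 distinct slots.
With at most 3 per slot and 7 tasks, at least 3 slots are needed.
Q can't be placed before 4, so the schedule must run through at least slot 4.
4 works (last occupied slot: 4): for example G -> 2; S -> 3; M -> 3; T -> 1; F -> 2; Q -> 4; J -> 3.

4 slots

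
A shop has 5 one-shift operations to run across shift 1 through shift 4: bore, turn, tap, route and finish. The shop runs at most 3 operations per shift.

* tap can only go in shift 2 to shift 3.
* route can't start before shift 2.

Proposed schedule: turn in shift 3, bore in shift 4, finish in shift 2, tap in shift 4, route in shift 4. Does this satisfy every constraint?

The shop runs at most 3 operations per shift — holds.
route can't start before shift 2 — holds.
tap can only go in shift 2 to shift 3 — violated.

No — it violates: tap can only go in shift 2 to shift 3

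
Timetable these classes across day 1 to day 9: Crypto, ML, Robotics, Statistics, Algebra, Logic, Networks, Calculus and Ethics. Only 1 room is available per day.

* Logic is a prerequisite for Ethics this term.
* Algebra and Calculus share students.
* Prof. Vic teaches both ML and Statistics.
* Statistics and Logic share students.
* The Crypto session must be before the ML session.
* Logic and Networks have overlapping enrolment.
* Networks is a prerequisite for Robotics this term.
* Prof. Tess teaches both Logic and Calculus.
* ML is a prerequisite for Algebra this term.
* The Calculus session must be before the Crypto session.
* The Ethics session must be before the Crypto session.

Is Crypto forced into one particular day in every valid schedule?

Crypto can be day 4 (e.g. Networks=day 6, Ethics=day 2, ML=day 5, Algebra=day 8, Crypto=day 4, Calculus=day 3, Logic=day 1, Statistics=day 9, Robotics=day 7) or day 5 (e.g. Robotics -> day 7; Ethics -> day 2; Statistics -> day 9; Networks -> day 3; Algebra -> day 8; Calculus -> day 4; ML -> day 6; Logic -> day 1; Crypto -> day 5).

No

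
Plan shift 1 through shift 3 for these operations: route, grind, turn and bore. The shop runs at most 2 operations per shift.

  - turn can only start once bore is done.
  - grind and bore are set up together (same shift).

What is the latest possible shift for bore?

Downstream work caps bore at shift 2.
bore at shift 2 is achievable: bore in shift 2, route in shift 1, turn in shift 3, grind in shift 2.

shift 2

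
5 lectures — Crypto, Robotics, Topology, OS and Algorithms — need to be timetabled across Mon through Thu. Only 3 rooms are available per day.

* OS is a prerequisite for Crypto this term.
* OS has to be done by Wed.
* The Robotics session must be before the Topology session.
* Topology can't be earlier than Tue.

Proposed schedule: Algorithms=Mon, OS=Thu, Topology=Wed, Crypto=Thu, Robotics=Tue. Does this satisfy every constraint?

OS is a prerequisite for Crypto this term — violated.
Topology can't be earlier than Tue — holds.
Only 3 rooms are available per day — holds.
The Robotics session must be before the Topology session — holds.
OS has to be done by Wed — violated.

No. OS has to be done by Wed is not satisfied.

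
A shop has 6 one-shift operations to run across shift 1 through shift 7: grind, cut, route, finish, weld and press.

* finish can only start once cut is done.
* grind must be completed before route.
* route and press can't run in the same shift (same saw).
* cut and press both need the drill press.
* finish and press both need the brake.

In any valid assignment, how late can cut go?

Downstream work caps cut at shift 6.
cut at shift 6 is achievable: cut in shift 6, route in shift 2, press in shift 1, weld in shift 1, grind in shift 1, finish in shift 7.

shift 6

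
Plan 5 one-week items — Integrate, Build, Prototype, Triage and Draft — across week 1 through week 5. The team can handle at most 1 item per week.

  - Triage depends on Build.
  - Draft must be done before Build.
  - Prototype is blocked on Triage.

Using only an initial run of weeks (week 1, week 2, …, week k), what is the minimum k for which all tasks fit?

The precedence chain requires at least 4 distinct weeks.
With at most 1 per week and 5 tasks, at least 5 weeks are needed.
5 works (last occupied week: week 5): for example Triage=week 3; Draft=week 1; Prototype=week 4; Integrate=week 5; Build=week 2.

5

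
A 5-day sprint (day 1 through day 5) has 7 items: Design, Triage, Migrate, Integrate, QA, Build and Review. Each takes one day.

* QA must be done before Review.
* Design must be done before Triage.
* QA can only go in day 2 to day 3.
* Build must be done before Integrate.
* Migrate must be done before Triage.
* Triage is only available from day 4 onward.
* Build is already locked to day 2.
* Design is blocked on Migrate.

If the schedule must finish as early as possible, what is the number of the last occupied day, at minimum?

The precedence chain requires at least 3 distinct days.
Triage can't be placed before day 4, so the schedule must run through at least day 4.
4 works (last occupied day: day 4): for example Build in day 2; QA in day 2; Integrate in day 3; Review in day 3; Design in day 2; Migrate in day 1; Triage in day 4.

4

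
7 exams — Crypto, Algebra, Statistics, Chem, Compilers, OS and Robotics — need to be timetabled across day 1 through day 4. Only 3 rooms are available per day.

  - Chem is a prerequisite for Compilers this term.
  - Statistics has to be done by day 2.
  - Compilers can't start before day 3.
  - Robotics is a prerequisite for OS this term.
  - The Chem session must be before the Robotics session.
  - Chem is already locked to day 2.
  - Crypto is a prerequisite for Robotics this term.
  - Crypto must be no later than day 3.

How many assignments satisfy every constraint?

Splitting on Crypto: it can be day 1 (16), day 2 (14). Listing each branch's schedules as (Algebra, Statistics, Chem, Compilers, OS, Robotics) by day number:
Crypto=day 1: (1,1,2,3,4,3) (1,1,2,4,4,3) (1,2,2,3,4,3) (1,2,2,4,4,3) (2,1,2,3,4,3) (2,1,2,4,4,3) (2,2,2,3,4,3) (2,2,2,4,4,3) (3,1,2,3,4,3) (3,1,2,4,4,3) (3,2,2,3,4,3) (3,2,2,4,4,3) (4,1,2,3,4,3) (4,1,2,4,4,3) (4,2,2,3,4,3) (4,2,2,4,4,3) — 16.
Crypto=day 2: (1,1,2,3,4,3) (1,1,2,4,4,3) (1,2,2,3,4,3) (1,2,2,4,4,3) (2,1,2,3,4,3) (2,1,2,4,4,3) (3,1,2,3,4,3) (3,1,2,4,4,3) (3,2,2,3,4,3) (3,2,2,4,4,3) (4,1,2,3,4,3) (4,1,2,4,4,3) (4,2,2,3,4,3) (4,2,2,4,4,3) — 14.
Summing: 16 + 14 = 30.

30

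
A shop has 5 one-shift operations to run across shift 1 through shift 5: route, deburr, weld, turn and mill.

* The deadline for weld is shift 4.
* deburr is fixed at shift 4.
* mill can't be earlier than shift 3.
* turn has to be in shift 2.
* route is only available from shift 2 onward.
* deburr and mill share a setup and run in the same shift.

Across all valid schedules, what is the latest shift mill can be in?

shift 4

Mill is available from shift 3; mill must be in the same shift as deburr, which can't be before shift 4, so mill is at least shift 4; mill must be in the same shift as deburr, which can't be after shift 4, so mill is at most shift 4.
mill at shift 4 is achievable: deburr in shift 4; mill in shift 4; weld in shift 1; turn in shift 2; route in shift 2.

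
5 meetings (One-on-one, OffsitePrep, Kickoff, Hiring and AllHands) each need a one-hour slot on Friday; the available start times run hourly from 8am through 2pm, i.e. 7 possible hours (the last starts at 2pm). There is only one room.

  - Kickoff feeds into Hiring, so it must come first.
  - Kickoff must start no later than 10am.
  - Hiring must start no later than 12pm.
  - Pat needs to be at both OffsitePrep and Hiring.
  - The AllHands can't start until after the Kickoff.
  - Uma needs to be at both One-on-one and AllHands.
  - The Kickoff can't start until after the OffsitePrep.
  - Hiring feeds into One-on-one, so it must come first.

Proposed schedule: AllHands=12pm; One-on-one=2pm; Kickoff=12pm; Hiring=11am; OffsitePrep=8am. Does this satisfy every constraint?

The AllHands can't start until after the Kickoff — violated.
Pat needs to be at both OffsitePrep and Hiring — holds.
Uma needs to be at both One-on-one and AllHands — holds.
Hiring feeds into One-on-one, so it must come first — holds.
Kickoff must start no later than 10am — violated.
Hiring must start no later than 12pm — holds.
The Kickoff can't start until after the OffsitePrep — holds.
There is only one room — violated.
Kickoff feeds into Hiring, so it must come first — violated.

Invalid. Kickoff must start no later than 10am.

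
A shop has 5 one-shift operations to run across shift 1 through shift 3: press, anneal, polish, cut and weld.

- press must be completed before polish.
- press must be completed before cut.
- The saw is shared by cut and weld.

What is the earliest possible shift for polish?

Precedence pushes polish to at least shift 2.
polish at shift 2 is achievable: weld -> shift 1; press -> shift 1; cut -> shift 2; polish -> shift 2; anneal -> shift 1.

shift 2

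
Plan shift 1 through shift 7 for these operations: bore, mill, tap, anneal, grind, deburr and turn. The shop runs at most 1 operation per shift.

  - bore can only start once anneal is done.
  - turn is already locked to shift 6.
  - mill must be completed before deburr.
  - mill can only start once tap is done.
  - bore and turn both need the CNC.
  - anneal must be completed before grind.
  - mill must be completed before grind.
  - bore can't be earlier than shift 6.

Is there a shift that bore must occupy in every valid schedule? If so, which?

bore's window is shift 6–shift 7.
turn is fixed at shift 6, and bore can't share a shift with turn.
So bore must be shift 7.

shift 7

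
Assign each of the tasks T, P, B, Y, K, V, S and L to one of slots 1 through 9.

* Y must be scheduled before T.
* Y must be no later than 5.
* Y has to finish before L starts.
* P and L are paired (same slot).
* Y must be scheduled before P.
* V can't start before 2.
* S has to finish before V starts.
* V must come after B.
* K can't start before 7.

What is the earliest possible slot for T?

2

Precedence pushes T to at least 2.
T at 2 is achievable: S in 1, L in 2, K in 7, Y in 1, T in 2, V in 2, B in 1, P in 2.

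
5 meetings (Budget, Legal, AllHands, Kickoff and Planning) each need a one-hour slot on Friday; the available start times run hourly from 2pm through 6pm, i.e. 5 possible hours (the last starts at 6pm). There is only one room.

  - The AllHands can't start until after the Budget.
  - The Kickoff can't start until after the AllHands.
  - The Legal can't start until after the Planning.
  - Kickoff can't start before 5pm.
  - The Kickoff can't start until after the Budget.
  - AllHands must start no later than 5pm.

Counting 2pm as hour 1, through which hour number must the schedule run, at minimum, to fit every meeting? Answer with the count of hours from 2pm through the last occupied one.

5 hours

The precedence chain requires at least 3 distinct hours.
With at most 1 per hour and 5 meetings, at least 5 hours are needed.
Kickoff can't be placed before 5pm — that is hour 4 counting from 2pm — so the schedule must run through at least 4 hours.
5 works (last occupied hour: 6pm): for example Legal=6pm, Budget=2pm, Planning=4pm, Kickoff=5pm, AllHands=3pm.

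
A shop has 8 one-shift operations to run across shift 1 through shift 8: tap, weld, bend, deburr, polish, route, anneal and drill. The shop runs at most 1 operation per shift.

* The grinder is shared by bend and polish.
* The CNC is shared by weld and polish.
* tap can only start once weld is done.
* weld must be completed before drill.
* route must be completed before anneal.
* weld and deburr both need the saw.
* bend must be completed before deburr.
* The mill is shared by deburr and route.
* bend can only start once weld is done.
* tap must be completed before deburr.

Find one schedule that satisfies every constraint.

polish=shift 8; route=shift 5; deburr=shift 4; anneal=shift 6; drill=shift 7; tap=shift 2; bend=shift 3; weld=shift 1

Checking: route(shift 5) before anneal(shift 6); tap(shift 2) before deburr(shift 4); weld(shift 1) before bend(shift 3); weld(shift 1) before drill(shift 7); bend(shift 3) before deburr(shift 4); weld(shift 1) before tap(shift 2); bend(shift 3) != polish(shift 8); deburr(shift 4) != route(shift 5); weld(shift 1) != deburr(shift 4); weld(shift 1) != polish(shift 8); max 1 per shift (cap 1).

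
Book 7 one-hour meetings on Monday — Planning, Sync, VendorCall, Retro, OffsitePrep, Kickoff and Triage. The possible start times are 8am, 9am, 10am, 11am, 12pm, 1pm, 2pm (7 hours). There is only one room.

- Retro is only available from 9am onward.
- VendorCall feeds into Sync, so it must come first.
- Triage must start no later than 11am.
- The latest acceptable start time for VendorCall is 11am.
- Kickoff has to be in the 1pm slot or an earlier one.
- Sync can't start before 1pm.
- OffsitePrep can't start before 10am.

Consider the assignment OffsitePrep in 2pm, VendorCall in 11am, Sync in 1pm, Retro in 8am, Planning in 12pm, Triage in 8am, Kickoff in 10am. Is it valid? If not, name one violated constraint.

Invalid. Retro is only available from 9am onward.

VendorCall feeds into Sync, so it must come first — holds.
There is only one room — violated.
Sync can't start before 1pm — holds.
Triage must start no later than 11am — holds.
Retro is only available from 9am onward — violated.
The latest acceptable start time for VendorCall is 11am — holds.
OffsitePrep can't start before 10am — holds.
Kickoff has to be in the 1pm slot or an earlier one — holds.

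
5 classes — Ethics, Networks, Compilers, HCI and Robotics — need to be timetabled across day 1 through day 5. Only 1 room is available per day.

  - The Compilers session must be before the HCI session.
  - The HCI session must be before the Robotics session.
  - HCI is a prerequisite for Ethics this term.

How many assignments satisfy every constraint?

10

Splitting on Ethics: it can be day 3 (2), day 4 (4), day 5 (4). Listing each branch's schedules as (Networks, Compilers, HCI, Robotics) by day number:
Ethics=day 3: (4,1,2,5) (5,1,2,4) — 2.
Ethics=day 4: (1,2,3,5) (2,1,3,5) (3,1,2,5) (5,1,2,3) — 4.
Ethics=day 5: (1,2,3,4) (2,1,3,4) (3,1,2,4) (4,1,2,3) — 4.
Summing: 2 + 4 + 4 = 10.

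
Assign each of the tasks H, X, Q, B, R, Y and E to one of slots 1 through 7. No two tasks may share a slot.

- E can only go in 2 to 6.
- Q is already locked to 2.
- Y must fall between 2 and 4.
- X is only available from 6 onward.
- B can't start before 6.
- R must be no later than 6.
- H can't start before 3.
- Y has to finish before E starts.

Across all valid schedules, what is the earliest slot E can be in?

4

E is available from 2; precedence pushes E to at least 3; E's own window allows nothing later than 6.
E at 4 is achievable: E=4, X=6, Y=3, R=1, H=5, B=7, Q=2.
Nothing earlier works — the capacity limit rule out every slot before 4.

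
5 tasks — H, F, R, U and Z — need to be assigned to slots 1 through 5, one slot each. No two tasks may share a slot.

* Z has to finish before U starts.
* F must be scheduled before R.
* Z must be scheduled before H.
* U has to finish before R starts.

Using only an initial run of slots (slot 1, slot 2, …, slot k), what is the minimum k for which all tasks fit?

The precedence chain requires at least 3 distinct slots.
With at most 1 per slot and 5 tasks, at least 5 slots are needed.
5 works (last occupied slot: 5): for example U in 2, H in 5, F in 3, R in 4, Z in 1.

5 slots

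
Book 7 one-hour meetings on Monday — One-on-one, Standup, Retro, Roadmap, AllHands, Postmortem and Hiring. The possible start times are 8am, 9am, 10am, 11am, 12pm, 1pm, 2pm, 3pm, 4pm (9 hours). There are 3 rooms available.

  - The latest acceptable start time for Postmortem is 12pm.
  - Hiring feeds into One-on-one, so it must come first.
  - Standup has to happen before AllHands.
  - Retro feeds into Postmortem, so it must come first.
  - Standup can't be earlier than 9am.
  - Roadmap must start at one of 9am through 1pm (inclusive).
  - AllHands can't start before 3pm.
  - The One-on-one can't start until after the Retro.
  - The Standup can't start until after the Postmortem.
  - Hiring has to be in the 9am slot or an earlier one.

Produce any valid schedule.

Hiring=8am, Postmortem=9am, Standup=10am, One-on-one=9am, AllHands=3pm, Retro=8am, Roadmap=9am

Checking: Standup(10am) before AllHands(3pm); Retro(8am) before Postmortem(9am); Postmortem(9am) before Standup(10am); Hiring(8am) before One-on-one(9am); Retro(8am) before One-on-one(9am); Roadmap=9am in [9am,1pm]; AllHands=3pm in [3pm,4pm]; Postmortem=9am in [8am,12pm]; Hiring=8am in [8am,9am]; Standup=10am in [9am,4pm]; max 3 per hour (cap 3).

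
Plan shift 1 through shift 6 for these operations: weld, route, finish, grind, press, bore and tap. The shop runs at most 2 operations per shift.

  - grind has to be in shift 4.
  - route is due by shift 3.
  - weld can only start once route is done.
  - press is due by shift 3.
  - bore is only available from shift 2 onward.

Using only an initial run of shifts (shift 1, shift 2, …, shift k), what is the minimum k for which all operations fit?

The precedence chain requires at least 2 distinct shifts.
With at most 2 per shift and 7 operations, at least 4 shifts are needed.
grind can't be placed before shift 4, so the schedule must run through at least shift 4.
4 works (last occupied shift: shift 4): for example weld -> shift 2, press -> shift 1, route -> shift 1, finish -> shift 3, bore -> shift 2, grind -> shift 4, tap -> shift 3.

4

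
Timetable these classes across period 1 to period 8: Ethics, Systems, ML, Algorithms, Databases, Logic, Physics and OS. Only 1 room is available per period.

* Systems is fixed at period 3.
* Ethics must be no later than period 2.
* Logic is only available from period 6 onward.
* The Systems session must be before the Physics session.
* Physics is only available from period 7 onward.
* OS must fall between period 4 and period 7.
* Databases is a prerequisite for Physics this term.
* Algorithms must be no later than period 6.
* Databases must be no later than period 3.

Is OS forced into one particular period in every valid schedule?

No

OS can be period 4 (e.g. Physics in period 7; ML in period 8; OS in period 4; Ethics in period 1; Logic in period 6; Databases in period 2; Algorithms in period 5; Systems in period 3) or period 5 (e.g. ML=period 8; Physics=period 7; Logic=period 6; Databases=period 2; Ethics=period 1; OS=period 5; Algorithms=period 4; Systems=period 3).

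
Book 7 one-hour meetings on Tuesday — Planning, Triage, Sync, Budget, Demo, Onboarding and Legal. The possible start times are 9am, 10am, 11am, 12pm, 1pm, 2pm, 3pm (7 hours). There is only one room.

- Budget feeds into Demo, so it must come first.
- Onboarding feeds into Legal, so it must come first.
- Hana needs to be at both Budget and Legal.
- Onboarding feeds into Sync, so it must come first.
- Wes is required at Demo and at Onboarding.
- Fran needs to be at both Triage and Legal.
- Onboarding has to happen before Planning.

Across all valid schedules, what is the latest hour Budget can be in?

Downstream work caps Budget at 2pm.
Budget at 2pm is achievable: Triage in 1pm, Demo in 3pm, Budget in 2pm, Legal in 12pm, Planning in 10am, Onboarding in 9am, Sync in 11am.

2pm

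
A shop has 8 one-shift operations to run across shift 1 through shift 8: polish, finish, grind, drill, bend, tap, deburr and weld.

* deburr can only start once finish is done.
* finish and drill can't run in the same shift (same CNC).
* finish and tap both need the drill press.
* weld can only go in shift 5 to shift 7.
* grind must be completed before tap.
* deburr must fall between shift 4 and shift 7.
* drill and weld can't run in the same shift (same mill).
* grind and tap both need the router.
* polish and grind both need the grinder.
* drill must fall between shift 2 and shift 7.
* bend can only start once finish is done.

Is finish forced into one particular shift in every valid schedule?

finish can be shift 1 (e.g. drill in shift 2; bend in shift 2; deburr in shift 4; grind in shift 1; finish in shift 1; tap in shift 2; weld in shift 5; polish in shift 2) or shift 2 (e.g. tap=shift 3; weld=shift 5; polish=shift 2; bend=shift 3; grind=shift 1; deburr=shift 4; drill=shift 3; finish=shift 2).

No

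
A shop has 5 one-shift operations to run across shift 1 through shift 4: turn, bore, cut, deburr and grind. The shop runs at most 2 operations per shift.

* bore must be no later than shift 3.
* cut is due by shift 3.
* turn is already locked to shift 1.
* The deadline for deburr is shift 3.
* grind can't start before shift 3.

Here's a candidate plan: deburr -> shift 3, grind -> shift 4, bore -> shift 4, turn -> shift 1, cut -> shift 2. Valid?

No. bore must be no later than shift 3 is not satisfied.

turn is already locked to shift 1 — holds.
bore must be no later than shift 3 — violated.
cut is due by shift 3 — holds.
grind can't start before shift 3 — holds.
The shop runs at most 2 operations per shift — holds.
The deadline for deburr is shift 3 — holds.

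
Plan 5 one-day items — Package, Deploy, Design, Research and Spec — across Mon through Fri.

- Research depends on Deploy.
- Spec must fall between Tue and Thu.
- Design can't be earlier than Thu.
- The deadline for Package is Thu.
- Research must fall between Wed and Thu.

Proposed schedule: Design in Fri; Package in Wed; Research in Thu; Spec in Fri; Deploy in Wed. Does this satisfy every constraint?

No. Spec must fall between Tue and Thu is not satisfied.

The deadline for Package is Thu — holds.
Design can't be earlier than Thu — holds.
Research depends on Deploy — holds.
Spec must fall between Tue and Thu — violated.
Research must fall between Wed and Thu — holds.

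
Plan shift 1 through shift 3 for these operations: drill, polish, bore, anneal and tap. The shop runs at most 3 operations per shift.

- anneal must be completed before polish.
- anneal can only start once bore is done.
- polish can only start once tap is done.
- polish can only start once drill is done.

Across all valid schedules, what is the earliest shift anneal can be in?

shift 2

Precedence pushes anneal to at least shift 2; downstream work caps anneal at shift 2.
anneal at shift 2 is achievable: bore -> shift 1; tap -> shift 1; polish -> shift 3; anneal -> shift 2; drill -> shift 1.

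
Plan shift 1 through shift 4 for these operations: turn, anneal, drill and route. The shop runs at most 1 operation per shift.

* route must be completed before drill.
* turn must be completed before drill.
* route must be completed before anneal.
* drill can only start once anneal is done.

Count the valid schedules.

3

Enumerating: route -> shift 1, drill -> shift 4, anneal -> shift 2, turn -> shift 3 | route in shift 1, drill in shift 4, anneal in shift 3, turn in shift 2 | route -> shift 2, turn -> shift 1, anneal -> shift 3, drill -> shift 4.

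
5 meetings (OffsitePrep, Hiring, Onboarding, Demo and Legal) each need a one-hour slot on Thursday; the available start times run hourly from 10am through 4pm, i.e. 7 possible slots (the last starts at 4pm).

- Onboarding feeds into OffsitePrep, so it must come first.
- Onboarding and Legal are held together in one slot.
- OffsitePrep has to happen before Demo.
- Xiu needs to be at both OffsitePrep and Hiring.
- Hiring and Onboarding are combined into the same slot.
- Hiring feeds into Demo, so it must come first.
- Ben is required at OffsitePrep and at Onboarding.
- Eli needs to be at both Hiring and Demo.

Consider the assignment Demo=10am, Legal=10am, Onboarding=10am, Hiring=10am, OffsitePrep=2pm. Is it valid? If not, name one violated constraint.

Invalid. Eli needs to be at both Hiring and Demo.

OffsitePrep has to happen before Demo — violated.
Xiu needs to be at both OffsitePrep and Hiring — holds.
Hiring feeds into Demo, so it must come first — violated.
Hiring and Onboarding are combined into the same slot — holds.
Onboarding feeds into OffsitePrep, so it must come first — holds.
Ben is required at OffsitePrep and at Onboarding — holds.
Onboarding and Legal are held together in one slot — holds.
Eli needs to be at both Hiring and Demo — violated.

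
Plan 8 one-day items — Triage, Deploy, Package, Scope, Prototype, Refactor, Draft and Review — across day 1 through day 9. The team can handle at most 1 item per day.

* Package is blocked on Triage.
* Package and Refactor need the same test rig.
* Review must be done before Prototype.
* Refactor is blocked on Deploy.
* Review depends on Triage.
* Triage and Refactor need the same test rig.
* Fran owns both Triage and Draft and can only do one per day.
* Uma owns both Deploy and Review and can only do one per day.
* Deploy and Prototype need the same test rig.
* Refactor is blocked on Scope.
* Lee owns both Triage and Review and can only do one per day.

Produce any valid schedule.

Review=day 5; Deploy=day 2; Scope=day 3; Draft=day 8; Package=day 6; Refactor=day 4; Triage=day 1; Prototype=day 7

Checking: Review(day 5) before Prototype(day 7); Triage(day 1) before Package(day 6); Scope(day 3) before Refactor(day 4); Deploy(day 2) before Refactor(day 4); Triage(day 1) before Review(day 5); Triage(day 1) != Review(day 5); Package(day 6) != Refactor(day 4); Triage(day 1) != Refactor(day 4); Deploy(day 2) != Prototype(day 7); Triage(day 1) != Draft(day 8); Deploy(day 2) != Review(day 5); max 1 per day (cap 1).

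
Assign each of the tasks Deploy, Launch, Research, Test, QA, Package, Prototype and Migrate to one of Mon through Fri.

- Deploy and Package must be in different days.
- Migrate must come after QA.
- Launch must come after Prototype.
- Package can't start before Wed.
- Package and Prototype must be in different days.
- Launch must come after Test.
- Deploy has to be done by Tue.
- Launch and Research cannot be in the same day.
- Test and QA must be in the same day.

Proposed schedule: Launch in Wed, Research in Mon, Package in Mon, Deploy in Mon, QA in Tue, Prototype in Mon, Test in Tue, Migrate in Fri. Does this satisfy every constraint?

No — it violates: Deploy and Package must be in different days

Deploy has to be done by Tue — holds.
Launch and Research cannot be in the same day — holds.
Launch must come after Prototype — holds.
Migrate must come after QA — holds.
Package and Prototype must be in different days — violated.
Launch must come after Test — holds.
Test and QA must be in the same day — holds.
Package can't start before Wed — violated.
Deploy and Package must be in different days — violated.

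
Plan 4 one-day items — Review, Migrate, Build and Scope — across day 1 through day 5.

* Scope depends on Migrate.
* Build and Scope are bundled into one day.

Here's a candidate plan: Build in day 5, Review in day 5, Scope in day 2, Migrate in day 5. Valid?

No — it violates: Scope depends on Migrate

Build and Scope are bundled into one day — violated.
Scope depends on Migrate — violated.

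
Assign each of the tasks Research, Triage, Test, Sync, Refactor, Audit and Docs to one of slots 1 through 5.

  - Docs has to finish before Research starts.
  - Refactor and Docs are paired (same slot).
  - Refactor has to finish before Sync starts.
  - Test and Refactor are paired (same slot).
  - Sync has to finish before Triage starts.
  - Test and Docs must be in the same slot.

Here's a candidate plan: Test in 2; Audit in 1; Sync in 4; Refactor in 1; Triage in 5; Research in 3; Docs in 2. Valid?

Refactor has to finish before Sync starts — holds.
Refactor and Docs are paired (same slot) — violated.
Test and Docs must be in the same slot — holds.
Sync has to finish before Triage starts — holds.
Test and Refactor are paired (same slot) — violated.
Docs has to finish before Research starts — holds.

No — it violates: Test and Refactor are paired (same slot)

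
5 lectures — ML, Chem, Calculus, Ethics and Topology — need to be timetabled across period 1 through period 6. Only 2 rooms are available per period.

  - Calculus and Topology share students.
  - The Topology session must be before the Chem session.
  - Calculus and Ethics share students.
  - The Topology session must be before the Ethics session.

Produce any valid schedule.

Ethics=period 2; Chem=period 2; ML=period 1; Calculus=period 3; Topology=period 1

Checking: Topology(period 1) before Ethics(period 2); Topology(period 1) before Chem(period 2); Calculus(period 3) != Topology(period 1); Calculus(period 3) != Ethics(period 2); max 2 per period (cap 2).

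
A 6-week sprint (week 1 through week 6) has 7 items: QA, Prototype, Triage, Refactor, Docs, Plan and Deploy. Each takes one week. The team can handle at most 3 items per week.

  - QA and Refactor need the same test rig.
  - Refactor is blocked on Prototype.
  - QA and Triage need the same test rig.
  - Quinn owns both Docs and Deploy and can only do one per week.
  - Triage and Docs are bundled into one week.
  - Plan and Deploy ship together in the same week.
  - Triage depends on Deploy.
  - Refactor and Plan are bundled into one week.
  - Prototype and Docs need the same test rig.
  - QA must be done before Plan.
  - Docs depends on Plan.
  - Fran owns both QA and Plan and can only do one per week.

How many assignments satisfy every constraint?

50

Splitting on QA: it can be week 1 (20), week 2 (16), week 3 (10), week 4 (4). Listing each branch's schedules as (Prototype, Triage, Refactor, Docs, Plan, Deploy) by week number:
QA=week 1: (1,3,2,3,2,2) (1,4,2,4,2,2) (1,4,3,4,3,3) (1,5,2,5,2,2) (1,5,3,5,3,3) (1,5,4,5,4,4) (1,6,2,6,2,2) (1,6,3,6,3,3) (1,6,4,6,4,4) (1,6,5,6,5,5) (2,4,3,4,3,3) (2,5,3,5,3,3) (2,5,4,5,4,4) (2,6,3,6,3,3) (2,6,4,6,4,4) (2,6,5,6,5,5) (3,5,4,5,4,4) (3,6,4,6,4,4) (3,6,5,6,5,5) (4,6,5,6,5,5) — 20.
QA=week 2: (1,4,3,4,3,3) (1,5,3,5,3,3) (1,5,4,5,4,4) (1,6,3,6,3,3) (1,6,4,6,4,4) (1,6,5,6,5,5) (2,4,3,4,3,3) (2,5,3,5,3,3) (2,5,4,5,4,4) (2,6,3,6,3,3) (2,6,4,6,4,4) (2,6,5,6,5,5) (3,5,4,5,4,4) (3,6,4,6,4,4) (3,6,5,6,5,5) (4,6,5,6,5,5) — 16.
QA=week 3: (1,5,4,5,4,4) (1,6,4,6,4,4) (1,6,5,6,5,5) (2,5,4,5,4,4) (2,6,4,6,4,4) (2,6,5,6,5,5) (3,5,4,5,4,4) (3,6,4,6,4,4) (3,6,5,6,5,5) (4,6,5,6,5,5) — 10.
QA=week 4: (1,6,5,6,5,5) (2,6,5,6,5,5) (3,6,5,6,5,5) (4,6,5,6,5,5) — 4.
Summing: 20 + 16 + 10 + 4 = 50.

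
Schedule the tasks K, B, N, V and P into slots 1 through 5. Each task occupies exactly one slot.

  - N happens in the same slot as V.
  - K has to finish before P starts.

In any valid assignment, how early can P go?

2

Precedence pushes P to at least 2.
P at 2 is achievable: K in 1; N in 1; P in 2; B in 1; V in 1.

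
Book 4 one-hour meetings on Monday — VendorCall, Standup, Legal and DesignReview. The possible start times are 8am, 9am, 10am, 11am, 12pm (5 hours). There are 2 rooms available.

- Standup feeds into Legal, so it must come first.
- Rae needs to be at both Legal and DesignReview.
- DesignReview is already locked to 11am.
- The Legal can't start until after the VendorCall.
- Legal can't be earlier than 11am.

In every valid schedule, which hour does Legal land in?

Legal's window is 11am–12pm.
DesignReview is fixed at 11am, and Legal can't share a hour with DesignReview.
So Legal must be 12pm.

12pm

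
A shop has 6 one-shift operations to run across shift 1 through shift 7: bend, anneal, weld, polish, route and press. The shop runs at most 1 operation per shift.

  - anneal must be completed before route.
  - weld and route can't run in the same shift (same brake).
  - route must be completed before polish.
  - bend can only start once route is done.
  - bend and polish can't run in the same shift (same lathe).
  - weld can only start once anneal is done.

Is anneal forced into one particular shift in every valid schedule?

No

anneal can be shift 1 (e.g. route -> shift 2; press -> shift 6; polish -> shift 5; weld -> shift 4; anneal -> shift 1; bend -> shift 3) or shift 2 (e.g. press in shift 1; anneal in shift 2; route in shift 3; polish in shift 6; bend in shift 4; weld in shift 5).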